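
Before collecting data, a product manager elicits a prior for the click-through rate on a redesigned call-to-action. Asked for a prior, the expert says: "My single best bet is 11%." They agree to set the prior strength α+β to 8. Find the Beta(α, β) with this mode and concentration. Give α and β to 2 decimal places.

α = 1.66, β = 6.34

For α,β > 1 the Beta mode is (α−1)/(α+β−2). With α+β = 8, the mode is (α−1)/6.
Set (α−1)/6 = 0.11 → α = 1 + 0.11·6 = 1.66.
β = 8 − α = 6.34.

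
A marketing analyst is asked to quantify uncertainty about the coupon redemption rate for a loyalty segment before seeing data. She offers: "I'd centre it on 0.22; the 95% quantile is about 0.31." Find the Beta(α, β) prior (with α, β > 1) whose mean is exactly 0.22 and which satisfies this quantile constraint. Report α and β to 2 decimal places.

α ≈ 13.88, β ≈ 49.20

With mean 0.22 fixed, write α = 0.22s, β = 0.78s where s = α+β.
Need P(θ < 0.31) = 0.95 under Beta(0.22s, 0.78s). Normal approximation: (q−m)/√(m(1−m)/s) ≈ z_{0.95} = 1.64, so s ≈ 0.22·0.78·(1.64)²/(0.31−0.22)² = 57.3.
At s = 57.3: P(θ<0.31) ≈ 0.942. Adjusting to match 0.95 gives s ≈ 63.08.
So α = 0.22·63.08 ≈ 13.88, β = 0.78·63.08 ≈ 49.20.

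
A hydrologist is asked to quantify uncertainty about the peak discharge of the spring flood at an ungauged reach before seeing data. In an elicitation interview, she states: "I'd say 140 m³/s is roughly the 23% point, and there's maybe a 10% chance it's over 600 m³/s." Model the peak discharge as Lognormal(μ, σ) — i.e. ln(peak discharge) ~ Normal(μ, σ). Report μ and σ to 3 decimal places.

μ ≈ 5.474, σ ≈ 0.720

If T ~ Lognormal(μ,σ) then ln T ~ Normal(μ,σ), so the p-quantile of ln T is μ + z_p·σ.
ln(140) = 4.942 and ln(600) = 6.397; z_{0.23} = -0.7388, z_{0.9} = 1.282.
σ = (6.397 − 4.942)/(1.282 − (-0.7388)) = 0.720.
μ = 4.942 − (-0.7388)·0.720 = 5.474.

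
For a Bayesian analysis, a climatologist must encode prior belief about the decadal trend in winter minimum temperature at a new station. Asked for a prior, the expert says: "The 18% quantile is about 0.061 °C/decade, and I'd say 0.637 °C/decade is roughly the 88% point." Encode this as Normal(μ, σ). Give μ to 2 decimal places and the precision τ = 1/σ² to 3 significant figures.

μ = 0.31, τ = 13.2

The p-quantile of Normal(μ,σ) is μ + z_p·σ, with z_{0.18} = -0.9154 and z_{0.88} = 1.175.
Eliminate σ: μ = (z₂·x₁ − z₁·x₂)/(z₂ − z₁) = (1.175·0.061 − (-0.9154)·0.637)/2.09 = 0.31.
Then σ = (x₂ − x₁)/(z₂ − z₁) = (0.637 − 0.061)/2.09 = 0.28.
Precision τ = 1/σ² = 1/0.2756² = 13.2.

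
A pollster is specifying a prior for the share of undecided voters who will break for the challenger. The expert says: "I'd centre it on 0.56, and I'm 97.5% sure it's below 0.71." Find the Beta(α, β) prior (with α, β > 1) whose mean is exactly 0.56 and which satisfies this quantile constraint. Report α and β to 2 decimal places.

With mean 0.56 fixed, write α = 0.56s, β = 0.44s where s = α+β.
Need P(θ < 0.71) = 0.975 under Beta(0.56s, 0.44s). Normal approximation: (q−m)/√(m(1−m)/s) ≈ z_{0.975} = 1.96, so s ≈ 0.56·0.44·(1.96)²/(0.71−0.56)² = 42.1.
At s = 42.1: P(θ<0.71) ≈ 0.979. Adjusting to match 0.975 gives s ≈ 39.01.
So α = 0.56·39.01 ≈ 21.84, β = 0.44·39.01 ≈ 17.16.

α ≈ 21.84, β ≈ 17.16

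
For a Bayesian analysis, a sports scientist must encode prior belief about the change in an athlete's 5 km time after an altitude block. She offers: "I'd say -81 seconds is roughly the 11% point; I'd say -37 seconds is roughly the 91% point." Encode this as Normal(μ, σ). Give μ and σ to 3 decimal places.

For Normal(μ,σ), the p-quantile is μ + z_p·σ. Here z_{0.11} = -1.227, z_{0.91} = 1.341.
So -81 = μ − 1.227σ and -37 = μ + 1.341σ.
Subtracting: σ = (-37 − -81)/(1.341 − (-1.227)) = 17.139.
Then μ = -81 − (-1.227)·17.139 = -59.979.

μ = -59.979, σ = 17.139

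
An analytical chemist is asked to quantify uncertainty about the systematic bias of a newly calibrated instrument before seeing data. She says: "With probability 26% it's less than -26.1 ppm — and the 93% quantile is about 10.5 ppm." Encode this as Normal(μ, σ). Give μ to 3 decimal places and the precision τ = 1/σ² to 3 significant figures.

μ = -14.989, τ = 0.00335

For Normal(μ,σ), the p-quantile is μ + z_p·σ. Here z_{0.26} = -0.6433, z_{0.93} = 1.476.
So -26.1 = μ − 0.6433σ and 10.5 = μ + 1.476σ.
Subtracting: σ = (10.5 − -26.1)/(1.476 − (-0.6433)) = 17.271.
Then μ = -26.1 − (-0.6433)·17.271 = -14.989.
Precision τ = 1/σ² = 1/17.27² = 0.00335.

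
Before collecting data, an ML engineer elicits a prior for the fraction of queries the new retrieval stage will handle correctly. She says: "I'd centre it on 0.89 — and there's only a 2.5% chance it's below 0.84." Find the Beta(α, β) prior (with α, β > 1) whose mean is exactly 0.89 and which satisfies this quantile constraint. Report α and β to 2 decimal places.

α ≈ 157.15, β ≈ 19.42

With mean 0.89 fixed, write α = 0.89s, β = 0.11s where s = α+β.
Need P(θ < 0.84) = 0.025 under Beta(0.89s, 0.11s). Normal approximation: (q−m)/√(m(1−m)/s) ≈ z_{0.025} = -1.96, so s ≈ 0.89·0.11·(-1.96)²/(0.84−0.89)² = 150.4.
At s = 150.4: P(θ<0.84) ≈ 0.035. Adjusting to match 0.025 gives s ≈ 176.57.
So α = 0.89·176.57 ≈ 157.15, β = 0.11·176.57 ≈ 19.42.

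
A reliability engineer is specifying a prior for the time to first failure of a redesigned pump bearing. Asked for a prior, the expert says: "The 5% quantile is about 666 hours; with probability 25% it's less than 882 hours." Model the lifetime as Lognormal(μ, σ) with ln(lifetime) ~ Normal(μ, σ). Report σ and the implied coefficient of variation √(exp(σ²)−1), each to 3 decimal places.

σ ≈ 0.289, CV ≈ 0.296

If T ~ Lognormal(μ,σ) then ln T ~ Normal(μ,σ), so the p-quantile of ln T is μ + z_p·σ.
ln(666) = 6.501 and ln(882) = 6.782; z_{0.05} = -1.645, z_{0.25} = -0.6745.
σ = (6.782 − 6.501)/(-0.6745 − (-1.645)) = 0.289.
μ = 6.501 − (-1.645)·0.289 = 6.977.
CV = √(exp(σ²)−1) = √(exp(0.0838)−1) = 0.296.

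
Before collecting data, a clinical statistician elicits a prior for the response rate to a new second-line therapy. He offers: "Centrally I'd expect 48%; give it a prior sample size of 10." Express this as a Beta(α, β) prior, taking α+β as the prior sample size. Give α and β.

Under the effective-sample-size interpretation, Beta(α, β) has prior mean α/(α+β) and prior sample size α+β.
So α+β = 10 and α/(α+β) = 0.48, giving α = 0.48·10 = 4.8 and β = 10 − 4.8 = 5.2.

α = 4.8, β = 5.2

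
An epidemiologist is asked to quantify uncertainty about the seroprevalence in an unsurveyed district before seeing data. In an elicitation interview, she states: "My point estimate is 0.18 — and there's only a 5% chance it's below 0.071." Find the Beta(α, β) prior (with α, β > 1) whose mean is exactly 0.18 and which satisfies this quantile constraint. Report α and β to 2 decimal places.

α ≈ 4.38, β ≈ 19.96

With mean 0.18 fixed, write α = 0.18s, β = 0.82s where s = α+β.
Need P(θ < 0.071) = 0.05 under Beta(0.18s, 0.82s). Normal approximation: (q−m)/√(m(1−m)/s) ≈ z_{0.05} = -1.64, so s ≈ 0.18·0.82·(-1.64)²/(0.071−0.18)² = 33.6.
At s = 33.6: P(θ<0.071) ≈ 0.024. Adjusting to match 0.05 gives s ≈ 24.34.
So α = 0.18·24.34 ≈ 4.38, β = 0.82·24.34 ≈ 19.96.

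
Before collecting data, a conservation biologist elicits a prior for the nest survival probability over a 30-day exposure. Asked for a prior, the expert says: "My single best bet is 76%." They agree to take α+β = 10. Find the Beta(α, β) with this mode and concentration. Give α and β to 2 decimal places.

For α,β > 1 the Beta mode is (α−1)/(α+β−2). With α+β = 10, the mode is (α−1)/8.
Set (α−1)/8 = 0.76 → α = 1 + 0.76·8 = 7.08.
β = 10 − α = 2.92.

α = 7.08, β = 2.92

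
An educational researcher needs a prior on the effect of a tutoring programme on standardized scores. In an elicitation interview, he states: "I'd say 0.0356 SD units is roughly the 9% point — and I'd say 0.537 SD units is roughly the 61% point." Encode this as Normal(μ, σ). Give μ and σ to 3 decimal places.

For Normal(μ,σ), the p-quantile is μ + z_p·σ. Here z_{0.09} = -1.341, z_{0.61} = 0.2793.
So 0.0356 = μ − 1.341σ and 0.537 = μ + 0.2793σ.
Subtracting: σ = (0.537 − 0.0356)/(0.2793 − (-1.341)) = 0.309.
Then μ = 0.0356 − (-1.341)·0.309 = 0.451.

μ = 0.451, σ = 0.309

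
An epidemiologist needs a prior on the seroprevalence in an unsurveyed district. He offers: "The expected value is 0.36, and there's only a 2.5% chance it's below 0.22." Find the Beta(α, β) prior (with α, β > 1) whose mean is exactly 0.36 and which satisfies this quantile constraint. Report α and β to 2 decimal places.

α ≈ 14.26, β ≈ 25.35

With mean 0.36 fixed, write α = 0.36s, β = 0.64s where s = α+β.
Need P(θ < 0.22) = 0.025 under Beta(0.36s, 0.64s). Normal approximation: (q−m)/√(m(1−m)/s) ≈ z_{0.025} = -1.96, so s ≈ 0.36·0.64·(-1.96)²/(0.22−0.36)² = 45.2.
At s = 45.2: P(θ<0.22) ≈ 0.018. Adjusting to match 0.025 gives s ≈ 39.61.
So α = 0.36·39.61 ≈ 14.26, β = 0.64·39.61 ≈ 25.35.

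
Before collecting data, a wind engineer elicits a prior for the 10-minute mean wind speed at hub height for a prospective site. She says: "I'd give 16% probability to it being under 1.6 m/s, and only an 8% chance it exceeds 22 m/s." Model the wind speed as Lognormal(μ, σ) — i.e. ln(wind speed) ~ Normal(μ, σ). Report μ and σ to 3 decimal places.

μ ≈ 1.556, σ ≈ 1.092

If T ~ Lognormal(μ,σ) then ln T ~ Normal(μ,σ), so the p-quantile of ln T is μ + z_p·σ.
ln(1.6) = 0.47 and ln(22) = 3.091; z_{0.16} = -0.9945, z_{0.92} = 1.405.
σ = (3.091 − 0.47)/(1.405 − (-0.9945)) = 1.092.
μ = 0.47 − (-0.9945)·1.092 = 1.556.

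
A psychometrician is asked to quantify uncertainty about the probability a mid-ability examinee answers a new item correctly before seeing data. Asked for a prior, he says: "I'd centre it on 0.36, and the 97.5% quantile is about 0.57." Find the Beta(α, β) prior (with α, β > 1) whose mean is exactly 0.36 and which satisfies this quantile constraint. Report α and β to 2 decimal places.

α ≈ 7.61, β ≈ 13.53

With mean 0.36 fixed, write α = 0.36s, β = 0.64s where s = α+β.
Need P(θ < 0.57) = 0.975 under Beta(0.36s, 0.64s). Normal approximation: (q−m)/√(m(1−m)/s) ≈ z_{0.975} = 1.96, so s ≈ 0.36·0.64·(1.96)²/(0.57−0.36)² = 20.1.
At s = 20.1: P(θ<0.57) ≈ 0.972. Adjusting to match 0.975 gives s ≈ 21.15.
So α = 0.36·21.15 ≈ 7.61, β = 0.64·21.15 ≈ 13.53.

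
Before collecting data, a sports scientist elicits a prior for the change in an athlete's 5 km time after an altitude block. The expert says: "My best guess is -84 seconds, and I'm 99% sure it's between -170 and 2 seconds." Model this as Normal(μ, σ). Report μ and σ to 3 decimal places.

A symmetric 99% interval runs μ ± z·σ with z = 2.576.
Half-width = 86, so σ = 86/2.576 = 33.387.
μ is the stated best guess, -84.000.

μ = -84.000, σ = 33.387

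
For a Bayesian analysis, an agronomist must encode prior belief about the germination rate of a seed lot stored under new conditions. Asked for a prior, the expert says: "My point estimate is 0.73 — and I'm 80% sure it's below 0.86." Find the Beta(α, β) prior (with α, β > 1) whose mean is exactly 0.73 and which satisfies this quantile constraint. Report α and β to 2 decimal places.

α ≈ 6.23, β ≈ 2.30

With mean 0.73 fixed, write α = 0.73s, β = 0.27s where s = α+β.
Need P(θ < 0.86) = 0.8 under Beta(0.73s, 0.27s). Normal approximation: (q−m)/√(m(1−m)/s) ≈ z_{0.8} = 0.842, so s ≈ 0.73·0.27·(0.842)²/(0.86−0.73)² = 8.3.
At s = 8.3: P(θ<0.86) ≈ 0.795. Adjusting to match 0.8 gives s ≈ 8.53.
So α = 0.73·8.53 ≈ 6.23, β = 0.27·8.53 ≈ 2.30.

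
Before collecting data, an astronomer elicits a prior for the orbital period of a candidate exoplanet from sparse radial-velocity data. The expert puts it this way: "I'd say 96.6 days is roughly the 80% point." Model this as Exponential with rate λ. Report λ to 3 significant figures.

λ ≈ 0.0167

P(T < 96.6) = 1 − e^(−λ·96.6) = 0.8, so λ = −ln(1−0.8)/96.6 = −ln(0.2)/96.6 = 0.0167.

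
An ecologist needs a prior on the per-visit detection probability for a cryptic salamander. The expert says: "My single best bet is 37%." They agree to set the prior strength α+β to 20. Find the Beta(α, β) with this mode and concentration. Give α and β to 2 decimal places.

α = 7.66, β = 12.34

For α,β > 1 the Beta mode is (α−1)/(α+β−2). With α+β = 20, the mode is (α−1)/18.
Set (α−1)/18 = 0.37 → α = 1 + 0.37·18 = 7.66.
β = 20 − α = 12.34.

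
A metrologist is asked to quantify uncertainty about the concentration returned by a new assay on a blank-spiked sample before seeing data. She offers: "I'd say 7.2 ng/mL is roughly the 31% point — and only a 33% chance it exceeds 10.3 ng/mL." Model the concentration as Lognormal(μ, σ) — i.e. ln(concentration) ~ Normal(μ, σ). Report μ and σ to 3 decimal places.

μ ≈ 2.164, σ ≈ 0.383

If T ~ Lognormal(μ,σ) then ln T ~ Normal(μ,σ), so the p-quantile of ln T is μ + z_p·σ.
ln(7.2) = 1.974 and ln(10.3) = 2.332; z_{0.31} = -0.4959, z_{0.67} = 0.4399.
σ = (2.332 − 1.974)/(0.4399 − (-0.4959)) = 0.383.
μ = 1.974 − (-0.4959)·0.383 = 2.164.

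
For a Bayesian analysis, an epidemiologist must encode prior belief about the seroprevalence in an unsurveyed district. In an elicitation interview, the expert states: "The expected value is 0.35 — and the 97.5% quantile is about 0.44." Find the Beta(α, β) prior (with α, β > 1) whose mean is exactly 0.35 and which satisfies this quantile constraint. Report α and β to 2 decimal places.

α ≈ 39.44, β ≈ 73.25

With mean 0.35 fixed, write α = 0.35s, β = 0.65s where s = α+β.
Need P(θ < 0.44) = 0.975 under Beta(0.35s, 0.65s). Normal approximation: (q−m)/√(m(1−m)/s) ≈ z_{0.975} = 1.96, so s ≈ 0.35·0.65·(1.96)²/(0.44−0.35)² = 107.9.
At s = 107.9: P(θ<0.44) ≈ 0.972. Adjusting to match 0.975 gives s ≈ 112.70.
So α = 0.35·112.70 ≈ 39.44, β = 0.65·112.70 ≈ 73.25.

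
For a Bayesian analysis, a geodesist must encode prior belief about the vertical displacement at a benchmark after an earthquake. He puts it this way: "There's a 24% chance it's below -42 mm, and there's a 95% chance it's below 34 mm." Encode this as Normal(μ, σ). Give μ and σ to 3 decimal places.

For Normal(μ,σ), the p-quantile is μ + z_p·σ. Here z_{0.24} = -0.7063, z_{0.95} = 1.645.
So -42 = μ − 0.7063σ and 34 = μ + 1.645σ.
Subtracting: σ = (34 − -42)/(1.645 − (-0.7063)) = 32.325.
Then μ = -42 − (-0.7063)·32.325 = -19.169.

μ = -19.169, σ = 32.325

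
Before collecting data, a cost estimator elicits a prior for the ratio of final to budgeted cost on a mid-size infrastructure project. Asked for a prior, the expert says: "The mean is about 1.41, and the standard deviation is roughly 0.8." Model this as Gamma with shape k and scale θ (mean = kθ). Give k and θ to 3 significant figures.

k ≈ 3.11, θ ≈ 0.454

For Gamma(k, scale θ): mean = kθ, variance = kθ², so CV = 1/√k.
CV = SD/mean = 0.8/1.41 = 0.5674, hence k = 1/CV² = 3.11.
Then θ = mean/k = 1.41/3.11 = 0.454.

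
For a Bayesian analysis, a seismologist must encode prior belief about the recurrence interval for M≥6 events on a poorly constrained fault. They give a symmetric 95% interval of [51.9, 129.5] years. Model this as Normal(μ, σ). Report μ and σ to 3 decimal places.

A symmetric 95% interval runs μ ± z·σ with z = 1.96.
Half-width = 38.8, so σ = 38.8/1.96 = 19.796.
μ is the interval midpoint, 90.700.

μ = 90.700, σ = 19.796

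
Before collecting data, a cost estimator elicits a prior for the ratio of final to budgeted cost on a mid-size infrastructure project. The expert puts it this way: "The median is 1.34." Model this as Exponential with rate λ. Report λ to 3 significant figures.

Exponential median = ln 2 / λ, so λ = ln 2 / 1.34 = 0.517.

λ ≈ 0.517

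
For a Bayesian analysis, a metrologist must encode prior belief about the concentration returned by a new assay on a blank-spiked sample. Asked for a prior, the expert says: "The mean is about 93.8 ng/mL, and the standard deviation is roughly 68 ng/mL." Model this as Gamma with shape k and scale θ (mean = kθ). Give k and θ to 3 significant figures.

k ≈ 1.9, θ ≈ 49.3

For Gamma(k, scale θ): mean = kθ, variance = kθ², so CV = 1/√k.
CV = SD/mean = 68/93.8 = 0.7249, hence k = 1/CV² = 1.9.
Then θ = mean/k = 93.8/1.9 = 49.3.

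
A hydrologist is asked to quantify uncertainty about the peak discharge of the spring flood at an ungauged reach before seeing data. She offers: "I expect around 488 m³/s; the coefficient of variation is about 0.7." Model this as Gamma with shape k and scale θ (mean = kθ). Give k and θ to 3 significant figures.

For Gamma(k, scale θ): mean = kθ, variance = kθ², so CV = 1/√k.
CV = 0.7, hence k = 1/CV² = 2.04.
Then θ = mean/k = 488/2.04 = 239.

k ≈ 2.04, θ ≈ 239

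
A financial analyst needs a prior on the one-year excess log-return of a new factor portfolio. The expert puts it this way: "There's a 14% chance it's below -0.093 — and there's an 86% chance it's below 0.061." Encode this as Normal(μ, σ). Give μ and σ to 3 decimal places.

For Normal(μ,σ), the p-quantile is μ + z_p·σ. Here z_{0.14} = -1.08, z_{0.86} = 1.08.
So -0.093 = μ − 1.08σ and 0.061 = μ + 1.08σ.
Subtracting: σ = (0.061 − -0.093)/(1.08 − (-1.08)) = 0.071.
Then μ = -0.093 − (-1.08)·0.071 = -0.016.

μ = -0.016, σ = 0.071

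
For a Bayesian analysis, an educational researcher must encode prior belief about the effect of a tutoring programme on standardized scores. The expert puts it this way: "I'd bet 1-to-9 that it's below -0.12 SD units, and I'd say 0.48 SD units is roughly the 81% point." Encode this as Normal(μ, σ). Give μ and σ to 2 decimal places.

For Normal(μ,σ), the p-quantile is μ + z_p·σ. Here z_{0.1} = -1.282, z_{0.81} = 0.8779.
So -0.12 = μ − 1.282σ and 0.48 = μ + 0.8779σ.
Subtracting: σ = (0.48 − -0.12)/(0.8779 − (-1.282)) = 0.28.
Then μ = -0.12 − (-1.282)·0.28 = 0.24.

μ = 0.24, σ = 0.28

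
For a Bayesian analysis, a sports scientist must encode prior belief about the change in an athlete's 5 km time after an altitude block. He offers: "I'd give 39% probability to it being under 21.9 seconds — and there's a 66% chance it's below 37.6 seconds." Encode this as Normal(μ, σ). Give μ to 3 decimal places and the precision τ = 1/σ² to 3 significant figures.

μ = 28.239, τ = 0.00194

For Normal(μ,σ), the p-quantile is μ + z_p·σ. Here z_{0.39} = -0.2793, z_{0.66} = 0.4125.
So 21.9 = μ − 0.2793σ and 37.6 = μ + 0.4125σ.
Subtracting: σ = (37.6 − 21.9)/(0.4125 − (-0.2793)) = 22.695.
Then μ = 21.9 − (-0.2793)·22.695 = 28.239.
Precision τ = 1/σ² = 1/22.7² = 0.00194.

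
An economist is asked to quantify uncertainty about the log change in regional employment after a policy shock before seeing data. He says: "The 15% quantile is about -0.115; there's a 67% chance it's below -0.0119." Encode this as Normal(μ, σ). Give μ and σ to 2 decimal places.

For Normal(μ,σ), the p-quantile is μ + z_p·σ. Here z_{0.15} = -1.036, z_{0.67} = 0.4399.
So -0.115 = μ − 1.036σ and -0.0119 = μ + 0.4399σ.
Subtracting: σ = (-0.0119 − -0.115)/(0.4399 − (-1.036)) = 0.07.
Then μ = -0.115 − (-1.036)·0.07 = -0.04.

μ = -0.04, σ = 0.07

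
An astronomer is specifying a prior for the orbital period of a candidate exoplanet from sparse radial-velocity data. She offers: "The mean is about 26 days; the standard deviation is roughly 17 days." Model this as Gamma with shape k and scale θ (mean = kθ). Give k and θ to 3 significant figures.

k ≈ 2.34, θ ≈ 11.1

For Gamma(k, scale θ): mean = kθ, variance = kθ², so CV = 1/√k.
CV = SD/mean = 17/26 = 0.6538, hence k = 1/CV² = 2.34.
Then θ = mean/k = 26/2.34 = 11.1.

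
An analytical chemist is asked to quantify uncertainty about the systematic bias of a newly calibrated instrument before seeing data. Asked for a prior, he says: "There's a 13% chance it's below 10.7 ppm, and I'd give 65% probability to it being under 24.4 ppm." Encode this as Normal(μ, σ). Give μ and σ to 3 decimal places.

μ = 20.908, σ = 9.063

For Normal(μ,σ), the p-quantile is μ + z_p·σ. Here z_{0.13} = -1.126, z_{0.65} = 0.3853.
So 10.7 = μ − 1.126σ and 24.4 = μ + 0.3853σ.
Subtracting: σ = (24.4 − 10.7)/(0.3853 − (-1.126)) = 9.063.
Then μ = 10.7 − (-1.126)·9.063 = 20.908.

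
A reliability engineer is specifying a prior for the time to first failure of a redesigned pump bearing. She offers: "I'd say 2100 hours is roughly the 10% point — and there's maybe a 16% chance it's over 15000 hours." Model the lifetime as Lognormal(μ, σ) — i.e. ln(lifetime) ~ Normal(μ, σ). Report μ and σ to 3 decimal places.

If T ~ Lognormal(μ,σ) then ln T ~ Normal(μ,σ), so the p-quantile of ln T is μ + z_p·σ.
ln(2100) = 7.65 and ln(15000) = 9.616; z_{0.1} = -1.282, z_{0.84} = 0.9945.
σ = (9.616 − 7.65)/(0.9945 − (-1.282)) = 0.864.
μ = 7.65 − (-1.282)·0.864 = 8.757.

μ ≈ 8.757, σ ≈ 0.864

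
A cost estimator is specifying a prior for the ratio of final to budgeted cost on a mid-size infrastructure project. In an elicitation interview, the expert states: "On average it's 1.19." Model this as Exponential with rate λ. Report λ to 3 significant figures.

λ ≈ 0.84

Exponential mean = 1/λ, so λ = 1/1.19 = 0.84.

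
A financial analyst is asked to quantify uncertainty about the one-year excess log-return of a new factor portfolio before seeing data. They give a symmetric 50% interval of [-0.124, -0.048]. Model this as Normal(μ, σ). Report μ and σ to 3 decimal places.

A symmetric 50% interval runs μ ± z·σ with z = 0.6745.
Half-width = 0.038, so σ = 0.038/0.6745 = 0.056.
μ is the interval midpoint, -0.086.

μ = -0.086, σ = 0.056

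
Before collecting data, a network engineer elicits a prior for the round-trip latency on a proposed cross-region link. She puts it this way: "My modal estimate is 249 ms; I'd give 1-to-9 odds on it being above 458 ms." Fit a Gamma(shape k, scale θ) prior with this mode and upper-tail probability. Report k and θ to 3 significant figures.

Gamma(k,θ) with k>1 has mode (k−1)θ, so θ = 249/(k−1).
Need P(X < 458) = 0.9 with θ tied to k this way. Start at k = 2, θ = 249: P(X<458) ≈ 0.549.
Too low — raise k to concentrate. Iterating converges to k ≈ 6.14.
Then θ = 249/(6.14−1) ≈ 48.5.

k ≈ 6.14, θ ≈ 48.5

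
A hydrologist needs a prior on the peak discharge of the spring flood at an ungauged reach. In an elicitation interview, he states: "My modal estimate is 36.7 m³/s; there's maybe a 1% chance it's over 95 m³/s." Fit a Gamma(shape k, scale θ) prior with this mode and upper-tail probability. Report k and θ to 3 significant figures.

Gamma(k,θ) with k>1 has mode (k−1)θ, so θ = 36.7/(k−1).
Need P(X < 95) = 0.99 with θ tied to k this way. Start at k = 2, θ = 36.7: P(X<95) ≈ 0.730.
Too low — raise k to concentrate. Iterating converges to k ≈ 6.15.
Then θ = 36.7/(6.15−1) ≈ 7.13.

k ≈ 6.15, θ ≈ 7.13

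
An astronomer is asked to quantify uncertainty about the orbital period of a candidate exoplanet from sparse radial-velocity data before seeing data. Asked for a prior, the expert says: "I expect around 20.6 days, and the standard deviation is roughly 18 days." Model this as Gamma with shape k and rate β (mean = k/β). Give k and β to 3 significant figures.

For Gamma(k, rate β): mean = k/β, variance = k/β², so CV = 1/√k.
CV = SD/mean = 18/20.6 = 0.8738, hence k = 1/CV² = 1.31.
Then β = k/mean = 1.31/20.6 = 0.0636.

k ≈ 1.31, β ≈ 0.0636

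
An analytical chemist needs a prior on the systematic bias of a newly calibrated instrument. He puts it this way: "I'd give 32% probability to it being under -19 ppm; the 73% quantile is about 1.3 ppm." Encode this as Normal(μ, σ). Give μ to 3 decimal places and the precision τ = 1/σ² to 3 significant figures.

For Normal(μ,σ), the p-quantile is μ + z_p·σ. Here z_{0.32} = -0.4677, z_{0.73} = 0.6128.
So -19 = μ − 0.4677σ and 1.3 = μ + 0.6128σ.
Subtracting: σ = (1.3 − -19)/(0.6128 − (-0.4677)) = 18.787.
Then μ = -19 − (-0.4677)·18.787 = -10.213.
Precision τ = 1/σ² = 1/18.79² = 0.00283.

μ = -10.213, τ = 0.00283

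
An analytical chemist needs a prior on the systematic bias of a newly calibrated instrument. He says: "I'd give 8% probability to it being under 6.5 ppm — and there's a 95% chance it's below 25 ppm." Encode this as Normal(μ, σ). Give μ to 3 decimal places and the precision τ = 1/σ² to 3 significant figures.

The p-quantile of Normal(μ,σ) is μ + z_p·σ, with z_{0.08} = -1.405 and z_{0.95} = 1.645.
Eliminate σ: μ = (z₂·x₁ − z₁·x₂)/(z₂ − z₁) = (1.645·6.5 − (-1.405)·25)/3.05 = 15.023.
Then σ = (x₂ − x₁)/(z₂ − z₁) = (25 − 6.5)/3.05 = 6.066.
Precision τ = 1/σ² = 1/6.066² = 0.0272.

μ = 15.023, τ = 0.0272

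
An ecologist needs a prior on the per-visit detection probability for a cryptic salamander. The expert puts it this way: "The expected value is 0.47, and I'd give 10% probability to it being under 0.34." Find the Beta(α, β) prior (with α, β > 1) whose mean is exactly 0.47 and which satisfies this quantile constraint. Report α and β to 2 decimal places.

With mean 0.47 fixed, write α = 0.47s, β = 0.53s where s = α+β.
Need P(θ < 0.34) = 0.1 under Beta(0.47s, 0.53s). Normal approximation: (q−m)/√(m(1−m)/s) ≈ z_{0.1} = -1.28, so s ≈ 0.47·0.53·(-1.28)²/(0.34−0.47)² = 24.2.
At s = 24.2: P(θ<0.34) ≈ 0.097. Adjusting to match 0.1 gives s ≈ 23.65.
So α = 0.47·23.65 ≈ 11.12, β = 0.53·23.65 ≈ 12.54.

α ≈ 11.12, β ≈ 12.54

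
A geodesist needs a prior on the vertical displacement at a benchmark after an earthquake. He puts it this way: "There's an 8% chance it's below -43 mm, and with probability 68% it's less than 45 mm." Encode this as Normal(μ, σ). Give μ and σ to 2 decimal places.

μ = 23.02, σ = 46.99

For Normal(μ,σ), the p-quantile is μ + z_p·σ. Here z_{0.08} = -1.405, z_{0.68} = 0.4677.
So -43 = μ − 1.405σ and 45 = μ + 0.4677σ.
Subtracting: σ = (45 − -43)/(0.4677 − (-1.405)) = 46.99.
Then μ = -43 − (-1.405)·46.99 = 23.02.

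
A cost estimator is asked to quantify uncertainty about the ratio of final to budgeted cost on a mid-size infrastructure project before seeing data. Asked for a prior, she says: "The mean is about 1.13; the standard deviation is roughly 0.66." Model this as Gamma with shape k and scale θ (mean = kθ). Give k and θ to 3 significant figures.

k ≈ 2.93, θ ≈ 0.385

For Gamma(k, scale θ): mean = kθ, variance = kθ², so CV = 1/√k.
CV = SD/mean = 0.66/1.13 = 0.5841, hence k = 1/CV² = 2.93.
Then θ = mean/k = 1.13/2.93 = 0.385.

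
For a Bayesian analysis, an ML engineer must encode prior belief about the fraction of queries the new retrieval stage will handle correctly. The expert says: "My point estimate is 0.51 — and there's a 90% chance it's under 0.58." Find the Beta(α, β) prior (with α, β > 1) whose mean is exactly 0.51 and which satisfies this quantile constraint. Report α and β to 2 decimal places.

α ≈ 42.49, β ≈ 40.82

With mean 0.51 fixed, write α = 0.51s, β = 0.49s where s = α+β.
Need P(θ < 0.58) = 0.9 under Beta(0.51s, 0.49s). Normal approximation: (q−m)/√(m(1−m)/s) ≈ z_{0.9} = 1.28, so s ≈ 0.51·0.49·(1.28)²/(0.58−0.51)² = 83.8.
At s = 83.8: P(θ<0.58) ≈ 0.901. Adjusting to match 0.9 gives s ≈ 83.31.
So α = 0.51·83.31 ≈ 42.49, β = 0.49·83.31 ≈ 40.82.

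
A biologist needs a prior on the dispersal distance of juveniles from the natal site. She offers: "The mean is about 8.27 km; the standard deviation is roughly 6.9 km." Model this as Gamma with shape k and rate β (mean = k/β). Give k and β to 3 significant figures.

k ≈ 1.44, β ≈ 0.174

For Gamma(k, rate β): mean = k/β, variance = k/β², so CV = 1/√k.
CV = SD/mean = 6.9/8.27 = 0.8343, hence k = 1/CV² = 1.44.
Then β = k/mean = 1.44/8.27 = 0.174.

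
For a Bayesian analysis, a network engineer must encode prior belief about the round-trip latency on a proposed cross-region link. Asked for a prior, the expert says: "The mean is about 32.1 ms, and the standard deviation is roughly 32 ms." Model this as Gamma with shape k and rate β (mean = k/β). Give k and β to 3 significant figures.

k ≈ 1.01, β ≈ 0.0313

For Gamma(k, rate β): mean = k/β, variance = k/β², so CV = 1/√k.
CV = SD/mean = 32/32.1 = 0.9969, hence k = 1/CV² = 1.01.
Then β = k/mean = 1.01/32.1 = 0.0313.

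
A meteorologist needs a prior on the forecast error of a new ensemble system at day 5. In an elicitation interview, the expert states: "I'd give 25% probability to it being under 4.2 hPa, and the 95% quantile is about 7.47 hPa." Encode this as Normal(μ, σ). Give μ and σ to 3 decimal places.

For Normal(μ,σ), the p-quantile is μ + z_p·σ. Here z_{0.25} = -0.6745, z_{0.95} = 1.645.
So 4.2 = μ − 0.6745σ and 7.47 = μ + 1.645σ.
Subtracting: σ = (7.47 − 4.2)/(1.645 − (-0.6745)) = 1.410.
Then μ = 4.2 − (-0.6745)·1.410 = 5.151.

μ = 5.151, σ = 1.410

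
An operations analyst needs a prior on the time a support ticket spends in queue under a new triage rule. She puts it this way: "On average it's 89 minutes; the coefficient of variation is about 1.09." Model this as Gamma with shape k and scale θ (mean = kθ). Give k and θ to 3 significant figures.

k ≈ 0.842, θ ≈ 106

For Gamma(k, scale θ): mean = kθ, variance = kθ², so CV = 1/√k.
CV = 1.09, hence k = 1/CV² = 0.842.
Then θ = mean/k = 89/0.842 = 106.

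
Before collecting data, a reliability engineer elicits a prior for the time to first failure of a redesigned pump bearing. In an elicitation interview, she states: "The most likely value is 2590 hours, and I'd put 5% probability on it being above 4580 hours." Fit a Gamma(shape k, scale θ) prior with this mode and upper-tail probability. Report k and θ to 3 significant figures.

Gamma(k,θ) with k>1 has mode (k−1)θ, so θ = 2590/(k−1).
Need P(X < 4580) = 0.95 with θ tied to k this way. Start at k = 2, θ = 2590: P(X<4580) ≈ 0.528.
Too low — raise k to concentrate. Iterating converges to k ≈ 9.58.
Then θ = 2590/(9.58−1) ≈ 302.

k ≈ 9.58, θ ≈ 302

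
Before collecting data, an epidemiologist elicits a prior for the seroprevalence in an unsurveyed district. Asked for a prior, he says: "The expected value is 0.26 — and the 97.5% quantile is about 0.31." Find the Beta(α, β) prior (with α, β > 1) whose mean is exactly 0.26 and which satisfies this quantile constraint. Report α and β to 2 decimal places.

With mean 0.26 fixed, write α = 0.26s, β = 0.74s where s = α+β.
Need P(θ < 0.31) = 0.975 under Beta(0.26s, 0.74s). Normal approximation: (q−m)/√(m(1−m)/s) ≈ z_{0.975} = 1.96, so s ≈ 0.26·0.74·(1.96)²/(0.31−0.26)² = 295.6.
At s = 295.6: P(θ<0.31) ≈ 0.972. Adjusting to match 0.975 gives s ≈ 312.02.
So α = 0.26·312.02 ≈ 81.12, β = 0.74·312.02 ≈ 230.89.

α ≈ 81.12, β ≈ 230.89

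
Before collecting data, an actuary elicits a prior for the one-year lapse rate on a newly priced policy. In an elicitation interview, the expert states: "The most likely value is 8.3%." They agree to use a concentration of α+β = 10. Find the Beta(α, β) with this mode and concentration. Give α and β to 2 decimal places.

For α,β > 1 the Beta mode is (α−1)/(α+β−2). With α+β = 10, the mode is (α−1)/8.
Set (α−1)/8 = 0.083 → α = 1 + 0.083·8 = 1.66.
β = 10 − α = 8.34.

α = 1.66, β = 8.34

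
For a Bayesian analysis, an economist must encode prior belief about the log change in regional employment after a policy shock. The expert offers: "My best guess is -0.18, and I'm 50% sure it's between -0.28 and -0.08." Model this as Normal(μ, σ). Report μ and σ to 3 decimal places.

A symmetric 50% interval runs μ ± z·σ with z = 0.6745.
Half-width = 0.1, so σ = 0.1/0.6745 = 0.148.
μ is the stated best guess, -0.180.

μ = -0.180, σ = 0.148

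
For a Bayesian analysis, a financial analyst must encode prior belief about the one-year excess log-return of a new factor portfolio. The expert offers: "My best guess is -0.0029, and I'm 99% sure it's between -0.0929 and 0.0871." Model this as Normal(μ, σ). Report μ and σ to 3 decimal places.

μ = -0.003, σ = 0.035

A symmetric 99% interval runs μ ± z·σ with z = 2.576.
Half-width = 0.09, so σ = 0.09/2.576 = 0.035.
μ is the stated best guess, -0.003.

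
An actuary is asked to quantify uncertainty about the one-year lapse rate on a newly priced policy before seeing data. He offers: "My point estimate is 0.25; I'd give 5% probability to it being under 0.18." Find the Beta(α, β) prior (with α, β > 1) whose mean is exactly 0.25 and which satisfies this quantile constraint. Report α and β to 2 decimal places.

α ≈ 23.48, β ≈ 70.43

With mean 0.25 fixed, write α = 0.25s, β = 0.75s where s = α+β.
Need P(θ < 0.18) = 0.05 under Beta(0.25s, 0.75s). Normal approximation: (q−m)/√(m(1−m)/s) ≈ z_{0.05} = -1.64, so s ≈ 0.25·0.75·(-1.64)²/(0.18−0.25)² = 103.5.
At s = 103.5: P(θ<0.18) ≈ 0.042. Adjusting to match 0.05 gives s ≈ 93.90.
So α = 0.25·93.90 ≈ 23.48, β = 0.75·93.90 ≈ 70.43.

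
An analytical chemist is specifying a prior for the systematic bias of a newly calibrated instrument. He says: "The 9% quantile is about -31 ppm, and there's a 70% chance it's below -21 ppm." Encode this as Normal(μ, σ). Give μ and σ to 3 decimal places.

The p-quantile of Normal(μ,σ) is μ + z_p·σ, with z_{0.09} = -1.341 and z_{0.7} = 0.5244.
Eliminate σ: μ = (z₂·x₁ − z₁·x₂)/(z₂ − z₁) = (0.5244·-31 − (-1.341)·-21)/1.865 = -23.812.
Then σ = (x₂ − x₁)/(z₂ − z₁) = (-21 − -31)/1.865 = 5.361.

μ = -23.812, σ = 5.361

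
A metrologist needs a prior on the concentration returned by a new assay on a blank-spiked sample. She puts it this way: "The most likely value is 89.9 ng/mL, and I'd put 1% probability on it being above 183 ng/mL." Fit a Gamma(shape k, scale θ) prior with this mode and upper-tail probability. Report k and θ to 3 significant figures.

k ≈ 10.7, θ ≈ 9.28

Gamma(k,θ) with k>1 has mode (k−1)θ, so θ = 89.9/(k−1).
Need P(X < 183) = 0.99 with θ tied to k this way. Start at k = 2, θ = 89.9: P(X<183) ≈ 0.604.
Too low — raise k to concentrate. Iterating converges to k ≈ 10.7.
Then θ = 89.9/(10.7−1) ≈ 9.28.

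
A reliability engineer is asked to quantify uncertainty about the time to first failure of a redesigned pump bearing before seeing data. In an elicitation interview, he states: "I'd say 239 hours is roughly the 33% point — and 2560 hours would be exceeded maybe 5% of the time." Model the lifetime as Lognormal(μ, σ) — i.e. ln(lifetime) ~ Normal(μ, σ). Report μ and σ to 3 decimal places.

If T ~ Lognormal(μ,σ) then ln T ~ Normal(μ,σ), so the p-quantile of ln T is μ + z_p·σ.
ln(239) = 5.476 and ln(2560) = 7.848; z_{0.33} = -0.4399, z_{0.95} = 1.645.
σ = (7.848 − 5.476)/(1.645 − (-0.4399)) = 1.137.
μ = 5.476 − (-0.4399)·1.137 = 5.977.

μ ≈ 5.977, σ ≈ 1.137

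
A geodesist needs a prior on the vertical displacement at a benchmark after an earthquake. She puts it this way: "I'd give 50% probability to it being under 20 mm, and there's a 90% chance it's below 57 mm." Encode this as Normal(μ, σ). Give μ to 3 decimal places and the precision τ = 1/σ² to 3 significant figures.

μ = 20.000, τ = 0.0012

The p-quantile of Normal(μ,σ) is μ + z_p·σ, with z_{0.5} = 0 and z_{0.9} = 1.282.
Eliminate σ: μ = (z₂·x₁ − z₁·x₂)/(z₂ − z₁) = (1.282·20 − (0)·57)/1.282 = 20.000.
Then σ = (x₂ − x₁)/(z₂ − z₁) = (57 − 20)/1.282 = 28.871.
Precision τ = 1/σ² = 1/28.87² = 0.0012.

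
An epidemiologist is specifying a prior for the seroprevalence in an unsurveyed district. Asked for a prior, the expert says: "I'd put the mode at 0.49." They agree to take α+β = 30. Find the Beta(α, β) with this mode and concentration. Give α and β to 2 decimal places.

α = 14.72, β = 15.28

For α,β > 1 the Beta mode is (α−1)/(α+β−2). With α+β = 30, the mode is (α−1)/28.
Set (α−1)/28 = 0.49 → α = 1 + 0.49·28 = 14.72.
β = 30 − α = 15.28.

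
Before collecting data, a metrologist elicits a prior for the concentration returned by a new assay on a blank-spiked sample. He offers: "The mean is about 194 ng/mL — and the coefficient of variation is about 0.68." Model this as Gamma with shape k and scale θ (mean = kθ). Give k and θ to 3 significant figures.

For Gamma(k, scale θ): mean = kθ, variance = kθ², so CV = 1/√k.
CV = 0.68, hence k = 1/CV² = 2.16.
Then θ = mean/k = 194/2.16 = 89.7.

k ≈ 2.16, θ ≈ 89.7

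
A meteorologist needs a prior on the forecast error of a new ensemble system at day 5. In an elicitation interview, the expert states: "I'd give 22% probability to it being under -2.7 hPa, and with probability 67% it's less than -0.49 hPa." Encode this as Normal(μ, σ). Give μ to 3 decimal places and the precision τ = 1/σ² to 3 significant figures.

μ = -1.292, τ = 0.301

The p-quantile of Normal(μ,σ) is μ + z_p·σ, with z_{0.22} = -0.7722 and z_{0.67} = 0.4399.
Eliminate σ: μ = (z₂·x₁ − z₁·x₂)/(z₂ − z₁) = (0.4399·-2.7 − (-0.7722)·-0.49)/1.212 = -1.292.
Then σ = (x₂ − x₁)/(z₂ − z₁) = (-0.49 − -2.7)/1.212 = 1.823.
Precision τ = 1/σ² = 1/1.823² = 0.301.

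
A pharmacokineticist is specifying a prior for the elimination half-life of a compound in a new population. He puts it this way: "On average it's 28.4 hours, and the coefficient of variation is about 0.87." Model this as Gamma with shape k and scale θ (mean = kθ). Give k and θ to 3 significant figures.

For Gamma(k, scale θ): mean = kθ, variance = kθ², so CV = 1/√k.
CV = 0.87, hence k = 1/CV² = 1.32.
Then θ = mean/k = 28.4/1.32 = 21.5.

k ≈ 1.32, θ ≈ 21.5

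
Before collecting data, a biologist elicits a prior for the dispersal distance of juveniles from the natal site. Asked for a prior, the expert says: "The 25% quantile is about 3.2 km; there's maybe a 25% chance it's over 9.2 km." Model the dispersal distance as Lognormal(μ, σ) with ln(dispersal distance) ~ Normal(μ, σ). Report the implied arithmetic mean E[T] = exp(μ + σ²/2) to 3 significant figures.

E[T] ≈ 7.37 km

If T ~ Lognormal(μ,σ) then ln T ~ Normal(μ,σ), so the p-quantile of ln T is μ + z_p·σ.
ln(3.2) = 1.163 and ln(9.2) = 2.219; z_{0.25} = -0.6745, z_{0.75} = 0.6745.
σ = (2.219 − 1.163)/(0.6745 − (-0.6745)) = 0.783.
μ = 1.163 − (-0.6745)·0.783 = 1.691.
E[T] = exp(μ + σ²/2) = exp(1.691 + 0.3064) = 7.37 km.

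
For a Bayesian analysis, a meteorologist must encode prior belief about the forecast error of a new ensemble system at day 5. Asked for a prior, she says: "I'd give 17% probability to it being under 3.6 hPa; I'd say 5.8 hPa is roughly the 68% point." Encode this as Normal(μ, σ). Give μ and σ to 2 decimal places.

For Normal(μ,σ), the p-quantile is μ + z_p·σ. Here z_{0.17} = -0.9542, z_{0.68} = 0.4677.
So 3.6 = μ − 0.9542σ and 5.8 = μ + 0.4677σ.
Subtracting: σ = (5.8 − 3.6)/(0.4677 − (-0.9542)) = 1.55.
Then μ = 3.6 − (-0.9542)·1.55 = 5.08.

μ = 5.08, σ = 1.55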